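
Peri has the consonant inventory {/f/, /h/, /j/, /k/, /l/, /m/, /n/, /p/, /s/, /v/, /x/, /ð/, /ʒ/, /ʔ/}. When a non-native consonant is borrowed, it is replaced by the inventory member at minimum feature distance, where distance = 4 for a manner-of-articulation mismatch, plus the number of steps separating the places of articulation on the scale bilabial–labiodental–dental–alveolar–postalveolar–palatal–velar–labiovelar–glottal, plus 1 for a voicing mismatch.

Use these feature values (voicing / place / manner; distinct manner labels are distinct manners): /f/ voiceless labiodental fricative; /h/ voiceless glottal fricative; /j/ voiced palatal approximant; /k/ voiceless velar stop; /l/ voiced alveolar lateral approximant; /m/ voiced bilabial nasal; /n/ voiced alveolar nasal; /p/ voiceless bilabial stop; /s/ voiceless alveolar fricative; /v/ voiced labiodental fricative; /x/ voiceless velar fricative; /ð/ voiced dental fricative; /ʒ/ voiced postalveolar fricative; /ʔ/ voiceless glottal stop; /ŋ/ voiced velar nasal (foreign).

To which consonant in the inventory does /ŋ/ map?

/n/ is closest: same manner (nasal), place distance 3 (velar→alveolar), same voicing; total 3. Next closest is /j/ at distance 5.

n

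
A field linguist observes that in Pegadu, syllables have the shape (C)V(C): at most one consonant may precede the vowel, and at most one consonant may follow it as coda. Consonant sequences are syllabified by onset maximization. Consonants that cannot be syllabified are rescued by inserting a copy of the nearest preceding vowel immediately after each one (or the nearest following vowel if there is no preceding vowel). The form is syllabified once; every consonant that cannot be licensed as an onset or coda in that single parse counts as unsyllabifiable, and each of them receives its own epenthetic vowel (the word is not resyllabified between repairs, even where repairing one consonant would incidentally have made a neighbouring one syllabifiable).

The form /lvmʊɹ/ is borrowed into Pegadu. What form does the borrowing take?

Under (C)V(C), the unsyllabifiable consonants are /l/, /v/ (at most one coda consonant is licensed; onsets are limited to one consonant).
Each unlicensed consonant becomes the onset of a new syllable: /l/ → /lʊ/, /v/ → /vʊ/.

lʊvʊmʊɹ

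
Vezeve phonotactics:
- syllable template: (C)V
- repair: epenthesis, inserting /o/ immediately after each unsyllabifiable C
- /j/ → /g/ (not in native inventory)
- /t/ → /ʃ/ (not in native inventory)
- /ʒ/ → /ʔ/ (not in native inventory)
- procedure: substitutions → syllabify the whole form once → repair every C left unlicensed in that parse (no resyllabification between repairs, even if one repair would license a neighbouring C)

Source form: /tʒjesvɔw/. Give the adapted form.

ʃoʔogesovɔwo

Substitution: /t/ → /ʃ/, /ʒ/ → /ʔ/, /j/ → /g/, giving /ʃʔgesvɔw/.
Syllabifying with onset maximization leaves /ʃ/, /ʔ/, /s/, /w/ stranded (no codas are permitted; onsets are limited to one consonant).
Inserting the epenthetic vowel yields /ʃ/ → /ʃo/, /ʔ/ → /ʔo/, /s/ → /so/, /w/ → /wo/.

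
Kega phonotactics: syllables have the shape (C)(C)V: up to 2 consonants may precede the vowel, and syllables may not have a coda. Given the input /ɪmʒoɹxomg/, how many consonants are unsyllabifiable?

Under (C)(C)V, the unsyllabifiable consonants are /m/, /g/ (no codas are permitted; onsets may contain at most 2 consonants).

2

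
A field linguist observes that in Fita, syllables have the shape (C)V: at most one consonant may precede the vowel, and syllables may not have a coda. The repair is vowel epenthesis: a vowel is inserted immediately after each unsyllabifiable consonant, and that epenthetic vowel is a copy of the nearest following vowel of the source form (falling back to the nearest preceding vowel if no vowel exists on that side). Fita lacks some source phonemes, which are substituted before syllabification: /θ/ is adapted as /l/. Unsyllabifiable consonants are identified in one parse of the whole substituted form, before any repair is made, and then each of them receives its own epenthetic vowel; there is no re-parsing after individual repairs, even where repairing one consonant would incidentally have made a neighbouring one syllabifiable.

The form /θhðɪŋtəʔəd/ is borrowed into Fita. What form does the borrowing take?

Substitution: /θ/ → /l/, giving /lhðɪŋtəʔəd/.
Syllabifying with onset maximization leaves /l/, /h/, /ŋ/, /d/ stranded (no codas are permitted; onsets are limited to one consonant).
Inserting the epenthetic vowel yields /l/ → /lɪ/, /h/ → /hɪ/, /ŋ/ → /ŋə/, /d/ → /də/.

lɪhɪðɪŋətəʔədə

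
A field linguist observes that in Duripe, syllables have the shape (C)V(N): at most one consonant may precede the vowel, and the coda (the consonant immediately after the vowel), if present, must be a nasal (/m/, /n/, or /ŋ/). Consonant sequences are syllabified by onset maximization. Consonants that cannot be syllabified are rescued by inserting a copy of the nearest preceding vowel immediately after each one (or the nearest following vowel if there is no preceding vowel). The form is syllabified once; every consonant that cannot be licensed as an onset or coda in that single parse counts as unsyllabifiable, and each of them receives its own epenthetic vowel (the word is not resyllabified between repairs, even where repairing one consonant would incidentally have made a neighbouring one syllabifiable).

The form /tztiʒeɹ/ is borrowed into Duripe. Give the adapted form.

Syllabifying with onset maximization leaves /t/, /z/, /ɹ/ stranded (only a nasal (/m/, /n/, or /ŋ/) is licensed in coda position; onsets are limited to one consonant).
Each unlicensed consonant becomes the onset of a new syllable: /t/ → /ti/, /z/ → /zi/, /ɹ/ → /ɹe/.

tizitiʒeɹe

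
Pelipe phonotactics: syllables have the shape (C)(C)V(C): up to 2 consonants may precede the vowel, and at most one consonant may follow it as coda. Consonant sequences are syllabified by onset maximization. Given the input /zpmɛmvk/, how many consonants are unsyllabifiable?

3

Syllabifying with onset maximization leaves /z/, /v/, /k/ stranded (at most one coda consonant is licensed; onsets may contain at most 2 consonants).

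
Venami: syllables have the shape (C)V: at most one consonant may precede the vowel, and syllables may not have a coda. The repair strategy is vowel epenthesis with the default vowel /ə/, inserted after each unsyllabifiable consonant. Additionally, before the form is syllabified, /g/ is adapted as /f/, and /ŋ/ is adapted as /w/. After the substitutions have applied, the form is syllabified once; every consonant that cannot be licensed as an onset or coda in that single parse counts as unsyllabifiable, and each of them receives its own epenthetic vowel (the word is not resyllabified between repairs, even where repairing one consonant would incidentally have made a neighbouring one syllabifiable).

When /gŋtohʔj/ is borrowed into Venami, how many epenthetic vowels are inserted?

5

After substitution the input is /fwtohʔj/.
The unsyllabifiable consonants are /f/, /w/, /h/, /ʔ/, /j/; each receives one epenthetic vowel.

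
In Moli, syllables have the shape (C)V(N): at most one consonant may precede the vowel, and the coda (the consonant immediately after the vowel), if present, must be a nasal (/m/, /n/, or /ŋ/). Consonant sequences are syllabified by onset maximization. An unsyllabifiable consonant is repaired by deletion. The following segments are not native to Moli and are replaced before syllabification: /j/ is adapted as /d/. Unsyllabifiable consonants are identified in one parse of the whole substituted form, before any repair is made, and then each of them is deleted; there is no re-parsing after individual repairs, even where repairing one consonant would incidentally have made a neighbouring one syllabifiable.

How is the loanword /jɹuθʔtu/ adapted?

ɹutu

Substitution: /j/ → /d/, giving /dɹuθʔtu/.
The consonants /d/, /θ/, /ʔ/ cannot be parsed into a legal (C)V(N) syllable (only a nasal (/m/, /n/, or /ŋ/) is licensed in coda position; onsets are limited to one consonant).
Each unlicensed consonant is deleted: /d/, /θ/, /ʔ/.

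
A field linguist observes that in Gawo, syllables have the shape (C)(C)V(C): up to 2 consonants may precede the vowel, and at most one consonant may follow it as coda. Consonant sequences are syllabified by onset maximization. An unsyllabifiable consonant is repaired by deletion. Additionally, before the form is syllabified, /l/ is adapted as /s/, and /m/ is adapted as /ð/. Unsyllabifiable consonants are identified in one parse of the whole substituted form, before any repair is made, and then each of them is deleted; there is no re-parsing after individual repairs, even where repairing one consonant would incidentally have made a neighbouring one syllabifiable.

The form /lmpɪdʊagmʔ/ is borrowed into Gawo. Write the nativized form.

ðpɪdʊag

Substitution: /l/ → /s/, /m/ → /ð/, giving /sðpɪdʊagðʔ/.
Under (C)(C)V(C), the unsyllabifiable consonants are /s/, /ð/, /ʔ/ (at most one coda consonant is licensed; onsets may contain at most 2 consonants).
Deleting the stranded consonants removes /s/, /ð/, /ʔ/.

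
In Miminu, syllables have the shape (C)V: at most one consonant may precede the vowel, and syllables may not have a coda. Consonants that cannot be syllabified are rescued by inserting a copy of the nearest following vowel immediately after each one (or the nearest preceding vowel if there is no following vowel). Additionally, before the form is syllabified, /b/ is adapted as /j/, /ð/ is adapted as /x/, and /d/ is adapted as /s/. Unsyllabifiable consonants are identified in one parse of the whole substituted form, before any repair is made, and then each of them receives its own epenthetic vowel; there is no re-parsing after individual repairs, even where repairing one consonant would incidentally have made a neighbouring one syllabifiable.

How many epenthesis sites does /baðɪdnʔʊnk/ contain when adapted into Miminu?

4

After substitution the input is /jaxɪsnʔʊnk/.
The unsyllabifiable consonants are /s/, /n/, /n/, /k/; each receives one epenthetic vowel.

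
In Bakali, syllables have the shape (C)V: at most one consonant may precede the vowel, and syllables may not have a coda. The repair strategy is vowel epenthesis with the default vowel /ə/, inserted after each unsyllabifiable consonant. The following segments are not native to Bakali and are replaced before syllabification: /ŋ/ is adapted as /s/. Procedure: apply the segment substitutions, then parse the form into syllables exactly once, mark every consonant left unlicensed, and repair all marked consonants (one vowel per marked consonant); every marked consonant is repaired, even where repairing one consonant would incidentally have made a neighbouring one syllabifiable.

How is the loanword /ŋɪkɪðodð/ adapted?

Substitution: /ŋ/ → /s/, giving /sɪkɪðodð/.
The consonants /d/, /ð/ cannot be parsed into a legal (C)V syllable (no codas are permitted; onsets are limited to one consonant).
Epenthesis after each stranded consonant: /d/ → /də/, /ð/ → /ðə/.

sɪkɪðodəðə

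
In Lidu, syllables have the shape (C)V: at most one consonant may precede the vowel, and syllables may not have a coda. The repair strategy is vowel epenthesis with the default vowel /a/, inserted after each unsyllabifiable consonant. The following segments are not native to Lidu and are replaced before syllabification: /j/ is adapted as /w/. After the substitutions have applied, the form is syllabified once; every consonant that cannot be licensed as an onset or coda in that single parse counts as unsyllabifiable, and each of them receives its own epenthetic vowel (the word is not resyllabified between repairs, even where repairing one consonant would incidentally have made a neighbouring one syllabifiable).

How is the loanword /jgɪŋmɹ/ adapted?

wagɪŋamaɹa

Substitution: /j/ → /w/, giving /wgɪŋmɹ/.
Syllabifying with onset maximization leaves /w/, /ŋ/, /m/, /ɹ/ stranded (no codas are permitted; onsets are limited to one consonant).
Each unlicensed consonant becomes the onset of a new syllable: /w/ → /wa/, /ŋ/ → /ŋa/, /m/ → /ma/, /ɹ/ → /ɹa/.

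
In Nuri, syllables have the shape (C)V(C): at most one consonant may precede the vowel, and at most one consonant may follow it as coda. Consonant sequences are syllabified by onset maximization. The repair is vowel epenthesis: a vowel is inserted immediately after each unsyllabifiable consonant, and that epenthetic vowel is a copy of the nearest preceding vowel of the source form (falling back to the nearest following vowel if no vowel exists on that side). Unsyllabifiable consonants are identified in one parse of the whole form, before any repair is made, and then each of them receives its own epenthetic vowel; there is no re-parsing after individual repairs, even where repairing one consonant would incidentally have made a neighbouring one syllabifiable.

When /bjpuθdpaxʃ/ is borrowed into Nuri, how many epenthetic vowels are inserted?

4

The unsyllabifiable consonants are /b/, /j/, /d/, /ʃ/; each receives one epenthetic vowel.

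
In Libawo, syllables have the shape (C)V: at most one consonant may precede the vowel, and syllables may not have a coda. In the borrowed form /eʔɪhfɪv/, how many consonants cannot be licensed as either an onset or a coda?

Syllabifying with onset maximization leaves /h/, /v/ stranded (no codas are permitted; onsets are limited to one consonant).

2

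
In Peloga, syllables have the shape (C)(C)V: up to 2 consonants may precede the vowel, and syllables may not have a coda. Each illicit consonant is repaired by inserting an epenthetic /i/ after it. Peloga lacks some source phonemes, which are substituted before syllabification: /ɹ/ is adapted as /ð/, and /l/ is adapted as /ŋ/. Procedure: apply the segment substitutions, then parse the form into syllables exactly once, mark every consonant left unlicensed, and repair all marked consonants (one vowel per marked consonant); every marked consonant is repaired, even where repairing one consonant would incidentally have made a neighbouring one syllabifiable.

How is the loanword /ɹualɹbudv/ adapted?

ðuaŋiðbudivi

Substitution: /ɹ/ → /ð/, /l/ → /ŋ/, giving /ðuaŋðbudv/.
Under (C)(C)V, the unsyllabifiable consonants are /ŋ/, /d/, /v/ (no codas are permitted; onsets may contain at most 2 consonants).
Each unlicensed consonant becomes the onset of a new syllable: /ŋ/ → /ŋi/, /d/ → /di/, /v/ → /vi/.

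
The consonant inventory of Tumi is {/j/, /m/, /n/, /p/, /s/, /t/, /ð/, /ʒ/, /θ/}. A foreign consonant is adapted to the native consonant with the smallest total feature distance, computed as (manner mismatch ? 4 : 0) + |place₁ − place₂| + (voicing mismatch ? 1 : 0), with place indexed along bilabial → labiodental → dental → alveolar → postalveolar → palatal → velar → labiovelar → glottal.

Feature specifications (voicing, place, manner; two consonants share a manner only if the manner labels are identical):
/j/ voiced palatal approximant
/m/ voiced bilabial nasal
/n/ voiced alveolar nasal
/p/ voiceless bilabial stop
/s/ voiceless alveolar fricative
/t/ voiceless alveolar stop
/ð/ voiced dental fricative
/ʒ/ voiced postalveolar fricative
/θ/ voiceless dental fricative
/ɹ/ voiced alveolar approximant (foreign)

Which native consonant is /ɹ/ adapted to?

j

/j/ is closest: same manner (approximant), place distance 2 (alveolar→palatal), same voicing; total 2. Next closest is /n/ at distance 4.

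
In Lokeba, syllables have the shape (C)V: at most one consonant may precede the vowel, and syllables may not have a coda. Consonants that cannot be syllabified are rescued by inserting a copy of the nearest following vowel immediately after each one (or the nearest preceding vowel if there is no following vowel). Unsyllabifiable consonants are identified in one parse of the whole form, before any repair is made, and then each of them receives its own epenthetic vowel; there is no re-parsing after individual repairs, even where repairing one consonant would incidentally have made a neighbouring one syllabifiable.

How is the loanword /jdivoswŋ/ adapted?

The consonants /j/, /s/, /w/, /ŋ/ cannot be parsed into a legal (C)V syllable (no codas are permitted; onsets are limited to one consonant).
Epenthesis after each stranded consonant: /j/ → /ji/, /s/ → /so/, /w/ → /wo/, /ŋ/ → /ŋo/.

jidivosowoŋo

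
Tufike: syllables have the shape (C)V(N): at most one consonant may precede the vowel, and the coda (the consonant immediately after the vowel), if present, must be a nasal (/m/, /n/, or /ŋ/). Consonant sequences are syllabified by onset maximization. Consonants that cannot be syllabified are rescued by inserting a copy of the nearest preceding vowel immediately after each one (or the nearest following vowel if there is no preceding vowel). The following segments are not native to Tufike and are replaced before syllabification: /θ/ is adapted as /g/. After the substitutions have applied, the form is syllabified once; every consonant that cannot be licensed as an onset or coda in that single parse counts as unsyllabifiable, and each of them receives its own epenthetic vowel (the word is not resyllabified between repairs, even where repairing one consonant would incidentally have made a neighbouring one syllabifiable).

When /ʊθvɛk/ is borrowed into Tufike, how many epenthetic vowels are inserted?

2

After substitution the input is /ʊgvɛk/.
The unsyllabifiable consonants are /g/, /k/; each receives one epenthetic vowel.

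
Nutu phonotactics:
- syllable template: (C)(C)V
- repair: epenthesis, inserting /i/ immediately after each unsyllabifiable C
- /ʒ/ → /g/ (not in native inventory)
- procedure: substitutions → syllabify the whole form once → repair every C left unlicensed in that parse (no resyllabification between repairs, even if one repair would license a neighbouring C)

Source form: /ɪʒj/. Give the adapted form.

ɪgiji

Substitution: /ʒ/ → /g/, giving /ɪgj/.
Syllabifying with onset maximization leaves /g/, /j/ stranded (no codas are permitted; onsets may contain at most 2 consonants).
Inserting the epenthetic vowel yields /g/ → /gi/, /j/ → /ji/.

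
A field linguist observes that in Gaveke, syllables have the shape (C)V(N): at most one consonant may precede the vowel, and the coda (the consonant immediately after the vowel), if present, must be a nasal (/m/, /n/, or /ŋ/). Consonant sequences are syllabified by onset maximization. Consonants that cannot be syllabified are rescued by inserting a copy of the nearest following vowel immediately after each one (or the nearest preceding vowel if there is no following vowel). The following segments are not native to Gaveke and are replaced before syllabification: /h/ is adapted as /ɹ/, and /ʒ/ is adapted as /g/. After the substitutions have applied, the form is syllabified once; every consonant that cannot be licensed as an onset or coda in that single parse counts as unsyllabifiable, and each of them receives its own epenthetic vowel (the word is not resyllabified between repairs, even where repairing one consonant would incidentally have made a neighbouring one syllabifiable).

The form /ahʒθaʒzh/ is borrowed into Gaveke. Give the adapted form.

Substitution: /h/ → /ɹ/, /ʒ/ → /g/, giving /aɹgθagzɹ/.
Under (C)V(N), the unsyllabifiable consonants are /ɹ/, /g/, /g/, /z/, /ɹ/ (only a nasal (/m/, /n/, or /ŋ/) is licensed in coda position; onsets are limited to one consonant).
Each unlicensed consonant becomes the onset of a new syllable: /ɹ/ → /ɹa/, /g/ → /ga/, /g/ → /ga/, /z/ → /za/, /ɹ/ → /ɹa/.

aɹagaθagazaɹa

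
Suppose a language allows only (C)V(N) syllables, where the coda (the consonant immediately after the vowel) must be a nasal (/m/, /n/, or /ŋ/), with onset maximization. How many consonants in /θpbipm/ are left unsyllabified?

Under (C)V(N), the unsyllabifiable consonants are /θ/, /p/, /p/, /m/ (only a nasal (/m/, /n/, or /ŋ/) is licensed in coda position; onsets are limited to one consonant).

4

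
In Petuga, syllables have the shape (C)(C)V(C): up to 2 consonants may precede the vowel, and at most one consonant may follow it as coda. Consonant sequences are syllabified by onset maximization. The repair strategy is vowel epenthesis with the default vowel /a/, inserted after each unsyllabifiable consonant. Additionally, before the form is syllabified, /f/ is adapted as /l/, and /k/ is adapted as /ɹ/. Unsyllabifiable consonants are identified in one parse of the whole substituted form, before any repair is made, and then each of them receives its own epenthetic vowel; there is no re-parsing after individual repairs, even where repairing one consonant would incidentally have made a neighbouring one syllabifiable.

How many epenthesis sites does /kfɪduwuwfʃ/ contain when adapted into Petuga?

After substitution the input is /ɹlɪduwuwlʃ/.
The unsyllabifiable consonants are /l/, /ʃ/; each receives one epenthetic vowel.

2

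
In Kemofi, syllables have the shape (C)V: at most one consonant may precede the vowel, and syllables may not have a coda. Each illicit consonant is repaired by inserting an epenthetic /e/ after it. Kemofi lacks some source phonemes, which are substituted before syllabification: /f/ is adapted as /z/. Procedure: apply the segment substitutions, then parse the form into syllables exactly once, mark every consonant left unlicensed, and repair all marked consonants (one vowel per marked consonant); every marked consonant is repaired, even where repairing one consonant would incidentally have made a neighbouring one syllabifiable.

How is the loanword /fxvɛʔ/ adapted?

zexevɛʔe

Substitution: /f/ → /z/, giving /zxvɛʔ/.
Under (C)V, the unsyllabifiable consonants are /z/, /x/, /ʔ/ (no codas are permitted; onsets are limited to one consonant).
Each unlicensed consonant becomes the onset of a new syllable: /z/ → /ze/, /x/ → /xe/, /ʔ/ → /ʔe/.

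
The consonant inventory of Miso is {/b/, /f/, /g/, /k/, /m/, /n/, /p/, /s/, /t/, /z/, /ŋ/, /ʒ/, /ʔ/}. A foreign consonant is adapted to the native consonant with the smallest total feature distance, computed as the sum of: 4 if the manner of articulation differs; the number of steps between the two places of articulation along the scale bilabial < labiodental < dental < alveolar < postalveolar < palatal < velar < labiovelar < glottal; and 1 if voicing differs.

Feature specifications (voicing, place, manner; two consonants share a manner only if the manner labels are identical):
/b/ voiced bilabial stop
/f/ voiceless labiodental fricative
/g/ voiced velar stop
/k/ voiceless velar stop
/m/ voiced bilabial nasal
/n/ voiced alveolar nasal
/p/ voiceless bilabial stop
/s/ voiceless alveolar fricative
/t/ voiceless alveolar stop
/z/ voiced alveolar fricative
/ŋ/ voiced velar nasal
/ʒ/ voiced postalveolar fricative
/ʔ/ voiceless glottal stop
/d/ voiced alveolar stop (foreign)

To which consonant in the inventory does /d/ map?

/t/ is closest: same manner (stop), place distance 0 (alveolar→alveolar), voicing differs (+1); total 1. Next closest is /b/ at distance 3.

t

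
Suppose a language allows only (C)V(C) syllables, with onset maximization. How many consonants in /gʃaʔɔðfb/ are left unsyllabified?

Under (C)V(C), the unsyllabifiable consonants are /g/, /f/, /b/ (at most one coda consonant is licensed; onsets are limited to one consonant).

3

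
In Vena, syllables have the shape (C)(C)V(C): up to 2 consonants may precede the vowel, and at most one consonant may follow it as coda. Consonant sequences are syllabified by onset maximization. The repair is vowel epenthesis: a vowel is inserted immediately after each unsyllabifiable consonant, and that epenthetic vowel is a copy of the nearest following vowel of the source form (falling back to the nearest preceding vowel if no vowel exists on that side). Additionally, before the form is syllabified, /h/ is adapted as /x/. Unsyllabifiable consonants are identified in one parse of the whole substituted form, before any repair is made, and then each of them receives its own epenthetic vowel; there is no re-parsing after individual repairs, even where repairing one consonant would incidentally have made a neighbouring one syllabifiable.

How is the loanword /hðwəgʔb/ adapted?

Substitution: /h/ → /x/, giving /xðwəgʔb/.
Under (C)(C)V(C), the unsyllabifiable consonants are /x/, /ʔ/, /b/ (at most one coda consonant is licensed; onsets may contain at most 2 consonants).
Each unlicensed consonant becomes the onset of a new syllable: /x/ → /xə/, /ʔ/ → /ʔə/, /b/ → /bə/.

xəðwəgʔəbə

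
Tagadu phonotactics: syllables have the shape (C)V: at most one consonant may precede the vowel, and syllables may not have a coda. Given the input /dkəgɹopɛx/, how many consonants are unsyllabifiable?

Under (C)V, the unsyllabifiable consonants are /d/, /g/, /x/ (no codas are permitted; onsets are limited to one consonant).

3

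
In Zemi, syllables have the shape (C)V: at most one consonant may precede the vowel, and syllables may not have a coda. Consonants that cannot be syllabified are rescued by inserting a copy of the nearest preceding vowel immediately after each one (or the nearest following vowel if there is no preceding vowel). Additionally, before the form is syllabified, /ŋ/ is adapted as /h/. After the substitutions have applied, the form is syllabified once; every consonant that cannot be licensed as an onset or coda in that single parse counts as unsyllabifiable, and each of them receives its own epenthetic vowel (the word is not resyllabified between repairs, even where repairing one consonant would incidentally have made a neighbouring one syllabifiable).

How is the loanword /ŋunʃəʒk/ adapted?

hunuʃəʒəkə

Substitution: /ŋ/ → /h/, giving /hunʃəʒk/.
Syllabifying with onset maximization leaves /n/, /ʒ/, /k/ stranded (no codas are permitted; onsets are limited to one consonant).
Inserting the epenthetic vowel yields /n/ → /nu/, /ʒ/ → /ʒə/, /k/ → /kə/.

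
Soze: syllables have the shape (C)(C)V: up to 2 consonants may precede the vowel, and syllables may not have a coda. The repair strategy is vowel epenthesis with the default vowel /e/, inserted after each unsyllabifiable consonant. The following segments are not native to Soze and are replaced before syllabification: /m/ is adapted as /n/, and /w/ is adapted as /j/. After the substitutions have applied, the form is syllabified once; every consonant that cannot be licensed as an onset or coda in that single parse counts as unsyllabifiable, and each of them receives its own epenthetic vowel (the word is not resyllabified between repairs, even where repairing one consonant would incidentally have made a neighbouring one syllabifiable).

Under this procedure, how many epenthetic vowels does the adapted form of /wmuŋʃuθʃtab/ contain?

After substitution the input is /jnuŋʃuθʃtab/.
The unsyllabifiable consonants are /θ/, /b/; each receives one epenthetic vowel.

2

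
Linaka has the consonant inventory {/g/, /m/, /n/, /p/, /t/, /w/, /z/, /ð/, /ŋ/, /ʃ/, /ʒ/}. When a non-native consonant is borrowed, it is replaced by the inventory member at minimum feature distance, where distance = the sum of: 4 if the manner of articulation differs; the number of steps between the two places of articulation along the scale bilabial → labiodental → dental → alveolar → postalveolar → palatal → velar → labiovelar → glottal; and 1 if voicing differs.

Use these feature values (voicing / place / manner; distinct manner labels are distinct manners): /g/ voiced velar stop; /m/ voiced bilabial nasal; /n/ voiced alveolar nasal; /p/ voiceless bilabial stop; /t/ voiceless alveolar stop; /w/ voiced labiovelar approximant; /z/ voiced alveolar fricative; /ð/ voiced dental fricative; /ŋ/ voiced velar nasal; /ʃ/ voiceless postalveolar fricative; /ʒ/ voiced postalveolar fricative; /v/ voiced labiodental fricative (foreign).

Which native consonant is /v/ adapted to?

/ð/ is closest: same manner (fricative), place distance 1 (labiodental→dental), same voicing; total 1. Next closest is /z/ at distance 2.

ð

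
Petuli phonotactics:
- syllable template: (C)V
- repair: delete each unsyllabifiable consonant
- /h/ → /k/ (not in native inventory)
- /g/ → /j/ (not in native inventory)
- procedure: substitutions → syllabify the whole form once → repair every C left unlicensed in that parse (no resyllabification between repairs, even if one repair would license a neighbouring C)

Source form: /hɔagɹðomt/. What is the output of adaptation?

kɔaðo

Substitution: /h/ → /k/, /g/ → /j/, giving /kɔajɹðomt/.
Syllabifying with onset maximization leaves /j/, /ɹ/, /m/, /t/ stranded (no codas are permitted; onsets are limited to one consonant).
Each unlicensed consonant is deleted: /j/, /ɹ/, /m/, /t/.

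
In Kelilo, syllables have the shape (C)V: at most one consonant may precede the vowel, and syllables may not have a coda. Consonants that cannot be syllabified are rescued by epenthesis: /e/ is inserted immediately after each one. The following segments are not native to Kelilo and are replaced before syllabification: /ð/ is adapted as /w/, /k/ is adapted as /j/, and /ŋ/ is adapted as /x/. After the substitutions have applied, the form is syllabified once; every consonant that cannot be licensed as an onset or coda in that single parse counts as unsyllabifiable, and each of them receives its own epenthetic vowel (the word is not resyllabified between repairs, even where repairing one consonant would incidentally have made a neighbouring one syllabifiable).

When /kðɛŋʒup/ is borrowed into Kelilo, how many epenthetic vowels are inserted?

3

After substitution the input is /jwɛxʒup/.
The unsyllabifiable consonants are /j/, /x/, /p/; each receives one epenthetic vowel.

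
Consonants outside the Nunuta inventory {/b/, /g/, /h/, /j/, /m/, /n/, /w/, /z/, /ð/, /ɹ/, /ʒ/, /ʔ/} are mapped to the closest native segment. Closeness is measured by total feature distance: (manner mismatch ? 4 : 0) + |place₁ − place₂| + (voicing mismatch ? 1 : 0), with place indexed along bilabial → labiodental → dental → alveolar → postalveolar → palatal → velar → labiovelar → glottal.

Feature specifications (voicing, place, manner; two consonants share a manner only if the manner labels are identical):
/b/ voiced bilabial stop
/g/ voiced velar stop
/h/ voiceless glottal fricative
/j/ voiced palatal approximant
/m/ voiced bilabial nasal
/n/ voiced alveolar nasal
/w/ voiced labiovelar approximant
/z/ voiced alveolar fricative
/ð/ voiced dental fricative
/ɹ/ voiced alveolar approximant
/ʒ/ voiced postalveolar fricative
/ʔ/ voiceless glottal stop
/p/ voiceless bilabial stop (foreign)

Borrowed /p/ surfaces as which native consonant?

b

/b/ is closest: same manner (stop), place distance 0 (bilabial→bilabial), voicing differs (+1); total 1. Next closest is /m/ at distance 5.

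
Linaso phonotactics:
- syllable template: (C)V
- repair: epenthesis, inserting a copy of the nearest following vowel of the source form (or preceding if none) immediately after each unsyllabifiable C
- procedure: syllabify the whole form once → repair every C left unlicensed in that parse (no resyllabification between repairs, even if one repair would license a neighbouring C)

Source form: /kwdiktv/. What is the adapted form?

kiwidikitivi

The consonants /k/, /w/, /k/, /t/, /v/ cannot be parsed into a legal (C)V syllable (no codas are permitted; onsets are limited to one consonant).
Each unlicensed consonant becomes the onset of a new syllable: /k/ → /ki/, /w/ → /wi/, /k/ → /ki/, /t/ → /ti/, /v/ → /vi/.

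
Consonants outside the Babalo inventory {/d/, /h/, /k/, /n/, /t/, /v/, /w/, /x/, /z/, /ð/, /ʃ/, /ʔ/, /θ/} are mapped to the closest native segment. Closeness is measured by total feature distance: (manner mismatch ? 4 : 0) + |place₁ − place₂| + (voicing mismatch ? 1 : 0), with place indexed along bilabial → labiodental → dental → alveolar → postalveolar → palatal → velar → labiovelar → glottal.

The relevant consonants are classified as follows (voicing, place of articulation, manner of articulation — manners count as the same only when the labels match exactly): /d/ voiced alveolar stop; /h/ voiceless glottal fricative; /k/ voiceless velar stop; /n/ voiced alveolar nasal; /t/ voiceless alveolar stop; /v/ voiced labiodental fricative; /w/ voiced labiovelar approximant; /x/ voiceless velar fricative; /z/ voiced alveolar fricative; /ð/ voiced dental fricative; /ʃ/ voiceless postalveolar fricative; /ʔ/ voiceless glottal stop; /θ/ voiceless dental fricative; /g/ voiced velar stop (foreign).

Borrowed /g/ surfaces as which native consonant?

k

/k/ is closest: same manner (stop), place distance 0 (velar→velar), voicing differs (+1); total 1. Next closest is /d/ at distance 3.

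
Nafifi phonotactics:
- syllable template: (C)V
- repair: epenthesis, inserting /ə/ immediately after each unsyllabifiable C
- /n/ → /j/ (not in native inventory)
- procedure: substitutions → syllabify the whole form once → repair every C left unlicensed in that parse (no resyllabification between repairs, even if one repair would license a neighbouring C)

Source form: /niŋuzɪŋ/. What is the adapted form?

jiŋuzɪŋə

Substitution: /n/ → /j/, giving /jiŋuzɪŋ/.
Under (C)V, the unsyllabifiable consonants are /ŋ/ (no codas are permitted; onsets are limited to one consonant).
Epenthesis after each stranded consonant: /ŋ/ → /ŋə/.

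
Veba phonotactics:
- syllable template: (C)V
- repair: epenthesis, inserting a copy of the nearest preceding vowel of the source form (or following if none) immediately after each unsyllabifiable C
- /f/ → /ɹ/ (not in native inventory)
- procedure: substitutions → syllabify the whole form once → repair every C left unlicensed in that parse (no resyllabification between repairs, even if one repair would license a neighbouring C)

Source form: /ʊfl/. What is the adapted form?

Substitution: /f/ → /ɹ/, giving /ʊɹl/.
Syllabifying with onset maximization leaves /ɹ/, /l/ stranded (no codas are permitted; onsets are limited to one consonant).
Each unlicensed consonant becomes the onset of a new syllable: /ɹ/ → /ɹʊ/, /l/ → /lʊ/.

ʊɹʊlʊ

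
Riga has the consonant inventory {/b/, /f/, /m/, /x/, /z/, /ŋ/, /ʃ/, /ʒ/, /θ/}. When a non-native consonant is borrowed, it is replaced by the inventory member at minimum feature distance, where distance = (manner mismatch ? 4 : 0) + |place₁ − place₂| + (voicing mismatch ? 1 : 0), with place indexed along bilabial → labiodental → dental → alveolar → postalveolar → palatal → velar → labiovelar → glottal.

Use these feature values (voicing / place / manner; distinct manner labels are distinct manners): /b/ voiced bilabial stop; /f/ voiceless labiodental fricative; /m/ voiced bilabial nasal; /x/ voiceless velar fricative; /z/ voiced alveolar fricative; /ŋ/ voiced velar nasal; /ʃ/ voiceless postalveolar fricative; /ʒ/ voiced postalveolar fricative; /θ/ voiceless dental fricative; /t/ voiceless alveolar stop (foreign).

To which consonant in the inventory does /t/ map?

/b/ is closest: same manner (stop), place distance 3 (alveolar→bilabial), voicing differs (+1); total 4. Next closest is /z/ at distance 5.

b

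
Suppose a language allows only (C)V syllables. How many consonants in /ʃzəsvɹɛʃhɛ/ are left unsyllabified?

4

The consonants /ʃ/, /s/, /v/, /ʃ/ cannot be parsed into a legal (C)V syllable (no codas are permitted; onsets are limited to one consonant).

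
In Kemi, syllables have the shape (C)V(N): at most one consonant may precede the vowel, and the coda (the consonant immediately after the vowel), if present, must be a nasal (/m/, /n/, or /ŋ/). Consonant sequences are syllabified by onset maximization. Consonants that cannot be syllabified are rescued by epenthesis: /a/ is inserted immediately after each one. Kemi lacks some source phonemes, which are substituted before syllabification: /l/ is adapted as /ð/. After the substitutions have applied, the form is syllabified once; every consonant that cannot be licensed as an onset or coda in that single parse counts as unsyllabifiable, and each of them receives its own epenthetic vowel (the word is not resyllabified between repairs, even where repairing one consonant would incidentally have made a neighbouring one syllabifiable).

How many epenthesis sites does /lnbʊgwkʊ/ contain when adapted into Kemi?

After substitution the input is /ðnbʊgwkʊ/.
The unsyllabifiable consonants are /ð/, /n/, /g/, /w/; each receives one epenthetic vowel.

4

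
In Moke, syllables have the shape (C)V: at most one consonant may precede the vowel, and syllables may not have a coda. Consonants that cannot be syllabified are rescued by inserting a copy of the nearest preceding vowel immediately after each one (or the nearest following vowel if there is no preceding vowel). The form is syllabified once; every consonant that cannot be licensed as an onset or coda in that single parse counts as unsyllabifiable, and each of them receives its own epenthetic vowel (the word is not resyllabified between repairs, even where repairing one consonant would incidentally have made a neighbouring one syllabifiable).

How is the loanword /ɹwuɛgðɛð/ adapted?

Under (C)V, the unsyllabifiable consonants are /ɹ/, /g/, /ð/ (no codas are permitted; onsets are limited to one consonant).
Each unlicensed consonant becomes the onset of a new syllable: /ɹ/ → /ɹu/, /g/ → /gɛ/, /ð/ → /ðɛ/.

ɹuwuɛgɛðɛðɛ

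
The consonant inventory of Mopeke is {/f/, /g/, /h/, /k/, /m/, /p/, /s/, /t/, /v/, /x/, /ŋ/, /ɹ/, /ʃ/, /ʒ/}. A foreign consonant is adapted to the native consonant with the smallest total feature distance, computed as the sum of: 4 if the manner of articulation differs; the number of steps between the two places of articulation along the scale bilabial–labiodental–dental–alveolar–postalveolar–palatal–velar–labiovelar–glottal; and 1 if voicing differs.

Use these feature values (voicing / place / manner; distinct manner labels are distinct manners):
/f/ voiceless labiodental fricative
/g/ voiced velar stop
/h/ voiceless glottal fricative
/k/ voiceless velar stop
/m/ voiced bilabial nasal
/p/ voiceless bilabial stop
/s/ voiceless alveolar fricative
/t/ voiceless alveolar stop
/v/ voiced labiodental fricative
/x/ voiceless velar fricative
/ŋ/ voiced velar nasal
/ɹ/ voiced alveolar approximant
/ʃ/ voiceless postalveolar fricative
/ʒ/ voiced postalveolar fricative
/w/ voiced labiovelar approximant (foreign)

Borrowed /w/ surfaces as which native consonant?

ɹ

/ɹ/ is closest: same manner (approximant), place distance 4 (labiovelar→alveolar), same voicing; total 4. Next closest is /g/ at distance 5.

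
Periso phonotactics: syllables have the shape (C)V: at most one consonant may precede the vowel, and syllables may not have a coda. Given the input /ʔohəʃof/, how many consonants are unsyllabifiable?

Under (C)V, the unsyllabifiable consonants are /f/ (no codas are permitted; onsets are limited to one consonant).

1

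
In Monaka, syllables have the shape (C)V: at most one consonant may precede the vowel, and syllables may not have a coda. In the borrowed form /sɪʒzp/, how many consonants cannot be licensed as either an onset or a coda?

3

Under (C)V, the unsyllabifiable consonants are /ʒ/, /z/, /p/ (no codas are permitted; onsets are limited to one consonant).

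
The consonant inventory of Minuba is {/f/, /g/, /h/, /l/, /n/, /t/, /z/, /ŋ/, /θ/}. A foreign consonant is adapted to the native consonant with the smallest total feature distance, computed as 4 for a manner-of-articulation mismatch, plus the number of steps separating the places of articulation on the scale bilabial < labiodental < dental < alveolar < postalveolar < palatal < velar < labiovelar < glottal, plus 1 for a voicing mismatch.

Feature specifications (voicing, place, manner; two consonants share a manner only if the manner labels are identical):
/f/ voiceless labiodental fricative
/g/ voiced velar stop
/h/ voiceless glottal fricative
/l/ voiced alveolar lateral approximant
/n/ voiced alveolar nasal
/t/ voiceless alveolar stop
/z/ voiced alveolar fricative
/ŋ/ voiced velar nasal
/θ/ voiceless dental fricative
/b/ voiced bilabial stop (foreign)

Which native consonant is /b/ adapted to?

t

/t/ is closest: same manner (stop), place distance 3 (bilabial→alveolar), voicing differs (+1); total 4. Next closest is /f/ at distance 6.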